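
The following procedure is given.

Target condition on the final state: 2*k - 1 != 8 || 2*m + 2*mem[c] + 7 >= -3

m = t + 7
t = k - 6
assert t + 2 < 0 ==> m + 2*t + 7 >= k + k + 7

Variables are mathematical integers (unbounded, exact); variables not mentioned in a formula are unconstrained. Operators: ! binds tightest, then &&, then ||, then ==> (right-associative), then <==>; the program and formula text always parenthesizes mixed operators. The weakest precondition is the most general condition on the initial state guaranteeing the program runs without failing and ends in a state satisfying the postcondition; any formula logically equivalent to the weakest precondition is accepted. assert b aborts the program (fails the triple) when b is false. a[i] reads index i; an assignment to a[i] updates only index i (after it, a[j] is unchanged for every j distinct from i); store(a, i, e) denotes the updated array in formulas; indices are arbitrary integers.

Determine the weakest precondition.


Working backward. After the program, the postcondition 2*k - 1 != 8 || 2*m + 2*mem[c] + 7 >= -3 must hold; in canonical form it is 2*k != 9 || 2*mem[c] + 2*m >= -10.
Before assert t + 2 < 0 ==> m + 2*t + 7 >= k + k + 7: (t < -2 ==> m + 2*t >= 2*k) && (2*k != 9 || 2*mem[c] + 2*m >= -10)
Before t := k - 6: (k < 4 ==> m >= 12) && (2*k != 9 || 2*mem[c] + 2*m >= -10)
Before m := t + 7: (k < 4 ==> t >= 5) && (2*k != 9 || 2*mem[c] + 2*t >= -24)
Answer: WP = (k < 4 ==> t >= 5) && (2*k != 9 || 2*mem[c] + 2*t >= -24)


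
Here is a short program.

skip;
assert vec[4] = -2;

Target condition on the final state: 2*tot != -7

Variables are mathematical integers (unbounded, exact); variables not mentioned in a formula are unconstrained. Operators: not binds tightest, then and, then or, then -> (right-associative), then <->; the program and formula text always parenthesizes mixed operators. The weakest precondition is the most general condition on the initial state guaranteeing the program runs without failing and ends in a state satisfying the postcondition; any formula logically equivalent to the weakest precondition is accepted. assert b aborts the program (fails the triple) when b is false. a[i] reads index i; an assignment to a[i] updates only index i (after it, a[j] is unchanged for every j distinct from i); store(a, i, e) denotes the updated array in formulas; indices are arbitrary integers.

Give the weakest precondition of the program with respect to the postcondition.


Working backward. After the program, 2*tot != -7 must hold.
Before assert vec[4] = -2: vec[4] = -2 and 2*tot != -7
Before skip: vec[4] = -2 and 2*tot != -7
Answer: WP = vec[4] = -2 and 2*tot != -7


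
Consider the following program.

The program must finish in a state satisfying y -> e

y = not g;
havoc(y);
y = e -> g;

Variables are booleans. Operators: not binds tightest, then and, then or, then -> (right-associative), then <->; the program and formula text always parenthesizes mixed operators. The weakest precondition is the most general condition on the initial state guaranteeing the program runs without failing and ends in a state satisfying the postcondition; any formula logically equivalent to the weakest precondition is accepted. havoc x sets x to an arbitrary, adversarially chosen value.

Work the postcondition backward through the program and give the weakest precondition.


Working backward. After the program, y -> e must hold.
Before y := e -> g: (e -> g) -> e
Before havoc y: (e -> g) -> e
Before y := not g: (e -> g) -> e
Answer: WP = (e -> g) -> e


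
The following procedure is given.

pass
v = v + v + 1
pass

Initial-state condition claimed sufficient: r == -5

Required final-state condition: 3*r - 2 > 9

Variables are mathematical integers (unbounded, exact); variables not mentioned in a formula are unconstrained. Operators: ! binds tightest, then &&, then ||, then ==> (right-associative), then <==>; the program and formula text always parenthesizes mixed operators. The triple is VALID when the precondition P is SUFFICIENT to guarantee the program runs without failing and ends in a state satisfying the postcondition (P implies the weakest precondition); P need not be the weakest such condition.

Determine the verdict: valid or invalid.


Working backward. After the program, the postcondition 3*r - 2 > 9 must hold; in canonical form it is 3*r > 11.
Before skip: 3*r > 11
Before v := v + v + 1: 3*r > 11
Before skip: 3*r > 11
The weakest precondition is 3*r > 11.
Check whether r == -5 implies it.
Countermodel: at the initial state r = -5, the precondition holds but the weakest precondition fails.
Answer: invalid


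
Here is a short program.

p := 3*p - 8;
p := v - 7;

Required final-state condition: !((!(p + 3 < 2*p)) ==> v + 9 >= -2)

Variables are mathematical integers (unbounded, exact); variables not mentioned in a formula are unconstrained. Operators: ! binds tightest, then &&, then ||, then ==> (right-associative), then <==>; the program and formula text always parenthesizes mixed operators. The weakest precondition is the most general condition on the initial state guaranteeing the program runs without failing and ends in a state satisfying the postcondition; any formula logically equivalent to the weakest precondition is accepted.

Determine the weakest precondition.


Working backward. After the program, the postcondition !((!(p + 3 < 2*p)) ==> v + 9 >= -2) must hold; in canonical form it is !((!(p > 3)) ==> v >= -11).
Before p := v - 7: !((!(v > 10)) ==> v >= -11)
Before p := 3*p - 8: !((!(v > 10)) ==> v >= -11)
Answer: WP = !((!(v > 10)) ==> v >= -11)


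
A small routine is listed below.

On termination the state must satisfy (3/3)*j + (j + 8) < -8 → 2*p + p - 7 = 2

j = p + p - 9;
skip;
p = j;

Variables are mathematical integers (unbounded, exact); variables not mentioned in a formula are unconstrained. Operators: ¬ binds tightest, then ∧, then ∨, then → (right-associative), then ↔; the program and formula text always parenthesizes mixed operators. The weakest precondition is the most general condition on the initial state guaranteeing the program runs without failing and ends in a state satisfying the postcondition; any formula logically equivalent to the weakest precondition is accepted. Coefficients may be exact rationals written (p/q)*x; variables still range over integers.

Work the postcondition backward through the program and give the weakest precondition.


Working backward. After the program, the postcondition (3/3)*j + (j + 8) < -8 → 2*p + p - 7 = 2 must hold; in canonical form it is 2*j < -16 → 3*p = 9.
Before p := j: 2*j < -16 → 3*j = 9
Before skip: 2*j < -16 → 3*j = 9
Before j := p + p - 9: 4*p < 2 → 6*p = 36
Answer: WP = 4*p < 2 → 6*p = 36


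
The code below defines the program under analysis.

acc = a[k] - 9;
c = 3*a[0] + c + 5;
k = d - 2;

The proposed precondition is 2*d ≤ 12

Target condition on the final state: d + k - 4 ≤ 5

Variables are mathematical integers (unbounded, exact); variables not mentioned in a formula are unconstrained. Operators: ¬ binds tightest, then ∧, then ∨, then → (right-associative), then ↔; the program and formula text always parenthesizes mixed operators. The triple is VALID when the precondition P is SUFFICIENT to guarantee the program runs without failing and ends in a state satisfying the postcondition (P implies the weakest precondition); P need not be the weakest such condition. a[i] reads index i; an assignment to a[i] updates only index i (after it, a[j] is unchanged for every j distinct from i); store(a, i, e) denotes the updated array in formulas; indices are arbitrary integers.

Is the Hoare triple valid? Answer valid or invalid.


Working backward. After the program, the postcondition d + k - 4 ≤ 5 must hold; in canonical form it is d + k ≤ 9.
Before k := d - 2: 2*d ≤ 11
Before c := 3*a[0] + c + 5: 2*d ≤ 11
Before acc := a[k] - 9: 2*d ≤ 11
The weakest precondition is 2*d ≤ 11.
Check whether 2*d ≤ 12 implies it.
Countermodel: at the initial state d = 6, the precondition holds but the weakest precondition fails.
Answer: invalid


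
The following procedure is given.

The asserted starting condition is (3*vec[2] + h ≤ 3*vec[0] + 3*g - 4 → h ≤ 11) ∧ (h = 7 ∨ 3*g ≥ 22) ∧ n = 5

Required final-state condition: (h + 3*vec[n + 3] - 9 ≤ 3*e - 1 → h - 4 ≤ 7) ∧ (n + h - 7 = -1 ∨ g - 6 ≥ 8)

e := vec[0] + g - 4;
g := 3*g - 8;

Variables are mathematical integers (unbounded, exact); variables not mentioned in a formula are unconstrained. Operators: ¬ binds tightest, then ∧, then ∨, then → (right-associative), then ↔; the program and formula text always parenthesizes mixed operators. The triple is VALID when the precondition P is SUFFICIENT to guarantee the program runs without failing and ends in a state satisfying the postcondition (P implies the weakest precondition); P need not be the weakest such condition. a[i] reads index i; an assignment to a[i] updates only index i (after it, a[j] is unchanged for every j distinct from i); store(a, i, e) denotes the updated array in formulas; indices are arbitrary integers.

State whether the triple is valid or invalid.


Working backward. After the program, the postcondition (h + 3*vec[n + 3] - 9 ≤ 3*e - 1 → h - 4 ≤ 7) ∧ (n + h - 7 = -1 ∨ g - 6 ≥ 8) must hold; in canonical form it is (3*vec[n + 3] + h ≤ 3*e + 8 → h ≤ 11) ∧ (h + n = 6 ∨ g ≥ 14).
Before g := 3*g - 8: (3*vec[n + 3] + h ≤ 3*e + 8 → h ≤ 11) ∧ (h + n = 6 ∨ 3*g ≥ 22)
Before e := vec[0] + g - 4: (3*vec[n + 3] + h ≤ 3*vec[0] + 3*g - 4 → h ≤ 11) ∧ (h + n = 6 ∨ 3*g ≥ 22)
The weakest precondition is (3*vec[n + 3] + h ≤ 3*vec[0] + 3*g - 4 → h ≤ 11) ∧ (h + n = 6 ∨ 3*g ≥ 22).
Check whether (3*vec[2] + h ≤ 3*vec[0] + 3*g - 4 → h ≤ 11) ∧ (h = 7 ∨ 3*g ≥ 22) ∧ n = 5 implies it.
Countermodel: at the initial state g = 8, h = 12, n = 5, vec = {[0] = 15521, [2] = 15524, [8] = -6516, elsewhere 15521}, the precondition holds but the weakest precondition fails.
Answer: invalid


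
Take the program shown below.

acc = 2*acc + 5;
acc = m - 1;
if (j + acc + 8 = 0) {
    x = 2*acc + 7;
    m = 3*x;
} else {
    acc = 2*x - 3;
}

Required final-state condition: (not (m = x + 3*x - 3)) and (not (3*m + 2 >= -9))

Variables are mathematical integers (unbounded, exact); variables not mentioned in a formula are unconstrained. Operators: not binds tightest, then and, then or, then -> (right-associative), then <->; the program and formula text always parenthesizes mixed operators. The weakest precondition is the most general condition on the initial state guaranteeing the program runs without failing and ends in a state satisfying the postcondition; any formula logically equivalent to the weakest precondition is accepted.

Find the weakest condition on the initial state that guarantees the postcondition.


Working backward. After the program, the postcondition (not (m = x + 3*x - 3)) and (not (3*m + 2 >= -9)) must hold; in canonical form it is (not (m = 4*x - 3)) and (not (3*m >= -11)).
Then branch requires (not (2*acc = -4)) and (not (18*acc >= -74)); else branch requires (not (m = 4*x - 3)) and (not (3*m >= -11)).
Before the if: (acc + j = -8 -> ((not (2*acc = -4)) and (not (18*acc >= -74)))) and ((not (acc + j = -8)) -> ((not (m = 4*x - 3)) and (not (3*m >= -11))))
Before acc := m - 1: (j + m = -7 -> ((not (2*m = -2)) and (not (18*m >= -56)))) and ((not (j + m = -7)) -> ((not (m = 4*x - 3)) and (not (3*m >= -11))))
Before acc := 2*acc + 5: (j + m = -7 -> ((not (2*m = -2)) and (not (18*m >= -56)))) and ((not (j + m = -7)) -> ((not (m = 4*x - 3)) and (not (3*m >= -11))))
Answer: WP = (j + m = -7 -> ((not (2*m = -2)) and (not (18*m >= -56)))) and ((not (j + m = -7)) -> ((not (m = 4*x - 3)) and (not (3*m >= -11))))


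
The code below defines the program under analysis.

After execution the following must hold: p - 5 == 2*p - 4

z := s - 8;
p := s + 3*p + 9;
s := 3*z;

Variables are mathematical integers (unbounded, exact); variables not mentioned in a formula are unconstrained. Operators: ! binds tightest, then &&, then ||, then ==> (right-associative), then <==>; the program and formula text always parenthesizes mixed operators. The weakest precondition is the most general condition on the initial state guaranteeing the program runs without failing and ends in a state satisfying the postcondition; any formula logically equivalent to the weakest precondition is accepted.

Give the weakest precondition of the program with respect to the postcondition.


Working backward. After the program, the postcondition p - 5 == 2*p - 4 must hold; in canonical form it is p == -1.
Before s := 3*z: p == -1
Before p := s + 3*p + 9: 3*p + s == -10
Before z := s - 8: 3*p + s == -10
Answer: WP = 3*p + s == -10


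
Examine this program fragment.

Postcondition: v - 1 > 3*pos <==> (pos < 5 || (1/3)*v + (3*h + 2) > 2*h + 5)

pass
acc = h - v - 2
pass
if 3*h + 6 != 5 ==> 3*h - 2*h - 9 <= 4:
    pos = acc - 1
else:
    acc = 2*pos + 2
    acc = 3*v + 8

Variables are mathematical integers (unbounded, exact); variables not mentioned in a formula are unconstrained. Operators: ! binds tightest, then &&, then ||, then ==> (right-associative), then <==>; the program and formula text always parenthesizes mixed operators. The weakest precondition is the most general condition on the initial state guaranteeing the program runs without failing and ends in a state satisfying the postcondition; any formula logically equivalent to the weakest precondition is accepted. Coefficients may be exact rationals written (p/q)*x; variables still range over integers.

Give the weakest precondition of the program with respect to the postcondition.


Working backward. After the program, the postcondition v - 1 > 3*pos <==> (pos < 5 || (1/3)*v + (3*h + 2) > 2*h + 5) must hold; in canonical form it is v > 3*pos + 1 <==> (pos < 5 || h + (1/3)*v > 3).
Then branch requires v > 3*acc - 2 <==> (acc < 6 || h + (1/3)*v > 3); else branch requires v > 3*pos + 1 <==> (pos < 5 || h + (1/3)*v > 3).
Before the if: ((3*h != -1 ==> h <= 13) ==> (v > 3*acc - 2 <==> (acc < 6 || h + (1/3)*v > 3))) && ((!(3*h != -1 ==> h <= 13)) ==> (v > 3*pos + 1 <==> (pos < 5 || h + (1/3)*v > 3)))
Before skip: ((3*h != -1 ==> h <= 13) ==> (v > 3*acc - 2 <==> (acc < 6 || h + (1/3)*v > 3))) && ((!(3*h != -1 ==> h <= 13)) ==> (v > 3*pos + 1 <==> (pos < 5 || h + (1/3)*v > 3)))
Before acc := h - v - 2: ((3*h != -1 ==> h <= 13) ==> (4*v > 3*h - 8 <==> (h < v + 8 || h + (1/3)*v > 3))) && ((!(3*h != -1 ==> h <= 13)) ==> (v > 3*pos + 1 <==> (pos < 5 || h + (1/3)*v > 3)))
Before skip: ((3*h != -1 ==> h <= 13) ==> (4*v > 3*h - 8 <==> (h < v + 8 || h + (1/3)*v > 3))) && ((!(3*h != -1 ==> h <= 13)) ==> (v > 3*pos + 1 <==> (pos < 5 || h + (1/3)*v > 3)))
Answer: WP = ((3*h != -1 ==> h <= 13) ==> (4*v > 3*h - 8 <==> (h < v + 8 || h + (1/3)*v > 3))) && ((!(3*h != -1 ==> h <= 13)) ==> (v > 3*pos + 1 <==> (pos < 5 || h + (1/3)*v > 3)))


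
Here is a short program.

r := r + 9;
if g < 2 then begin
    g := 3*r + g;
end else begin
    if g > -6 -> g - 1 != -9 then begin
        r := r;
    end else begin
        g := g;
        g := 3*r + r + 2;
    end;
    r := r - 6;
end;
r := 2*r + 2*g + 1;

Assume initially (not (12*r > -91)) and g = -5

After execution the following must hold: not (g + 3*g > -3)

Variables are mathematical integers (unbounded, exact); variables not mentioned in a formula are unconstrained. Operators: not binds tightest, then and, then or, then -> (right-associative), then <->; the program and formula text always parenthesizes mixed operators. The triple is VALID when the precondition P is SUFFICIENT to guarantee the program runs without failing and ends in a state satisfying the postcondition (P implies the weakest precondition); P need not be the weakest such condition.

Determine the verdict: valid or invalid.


Working backward. After the program, the postcondition not (g + 3*g > -3) must hold; in canonical form it is not (4*g > -3).
Before r := 2*r + 2*g + 1: not (4*g > -3)
Then branch requires not (4*g + 12*r > -3); else branch requires ((g > -6 -> g != -8) -> (not (4*g > -3))) and ((not (g > -6 -> g != -8)) -> (not (16*r > -11))).
Before the if: (g < 2 -> (not (4*g + 12*r > -3))) and ((not (g < 2)) -> (((g > -6 -> g != -8) -> (not (4*g > -3))) and ((not (g > -6 -> g != -8)) -> (not (16*r > -11)))))
Before r := r + 9: (g < 2 -> (not (4*g + 12*r > -111))) and ((not (g < 2)) -> (((g > -6 -> g != -8) -> (not (4*g > -3))) and ((not (g > -6 -> g != -8)) -> (not (16*r > -155)))))
The weakest precondition is (g < 2 -> (not (4*g + 12*r > -111))) and ((not (g < 2)) -> (((g > -6 -> g != -8) -> (not (4*g > -3))) and ((not (g > -6 -> g != -8)) -> (not (16*r > -155))))).
Check whether (not (12*r > -91)) and g = -5 implies it.
Every state satisfying the precondition satisfies the weakest precondition: the implication holds.
Answer: valid


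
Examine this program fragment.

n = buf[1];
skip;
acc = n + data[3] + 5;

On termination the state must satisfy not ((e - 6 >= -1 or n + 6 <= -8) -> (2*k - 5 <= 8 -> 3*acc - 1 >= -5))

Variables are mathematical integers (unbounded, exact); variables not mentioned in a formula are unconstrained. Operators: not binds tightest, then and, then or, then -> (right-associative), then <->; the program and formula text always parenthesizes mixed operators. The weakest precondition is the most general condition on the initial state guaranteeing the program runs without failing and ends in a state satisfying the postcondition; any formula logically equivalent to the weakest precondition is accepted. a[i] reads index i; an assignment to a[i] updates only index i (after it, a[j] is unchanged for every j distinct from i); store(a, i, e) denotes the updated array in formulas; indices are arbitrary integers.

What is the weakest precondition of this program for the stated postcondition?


Working backward. After the program, the postcondition not ((e - 6 >= -1 or n + 6 <= -8) -> (2*k - 5 <= 8 -> 3*acc - 1 >= -5)) must hold; in canonical form it is not ((e >= 5 or n <= -14) -> (2*k <= 13 -> 3*acc >= -4)).
Before acc := n + data[3] + 5: not ((e >= 5 or n <= -14) -> (2*k <= 13 -> 3*data[3] + 3*n >= -19))
Before skip: not ((e >= 5 or n <= -14) -> (2*k <= 13 -> 3*data[3] + 3*n >= -19))
Before n := buf[1]: not ((e >= 5 or buf[1] <= -14) -> (2*k <= 13 -> 3*buf[1] + 3*data[3] >= -19))
Answer: WP = not ((e >= 5 or buf[1] <= -14) -> (2*k <= 13 -> 3*buf[1] + 3*data[3] >= -19))


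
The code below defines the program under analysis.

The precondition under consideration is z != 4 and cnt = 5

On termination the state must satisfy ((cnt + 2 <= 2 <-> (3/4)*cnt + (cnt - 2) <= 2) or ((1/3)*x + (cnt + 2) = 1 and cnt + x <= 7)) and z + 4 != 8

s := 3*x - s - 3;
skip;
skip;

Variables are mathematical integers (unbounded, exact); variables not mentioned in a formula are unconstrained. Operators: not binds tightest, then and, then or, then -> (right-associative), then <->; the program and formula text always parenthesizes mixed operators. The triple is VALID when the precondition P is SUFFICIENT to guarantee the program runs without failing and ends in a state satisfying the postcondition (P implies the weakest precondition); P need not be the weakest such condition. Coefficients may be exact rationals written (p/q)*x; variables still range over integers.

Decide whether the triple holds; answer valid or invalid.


Working backward. After the program, the postcondition ((cnt + 2 <= 2 <-> (3/4)*cnt + (cnt - 2) <= 2) or ((1/3)*x + (cnt + 2) = 1 and cnt + x <= 7)) and z + 4 != 8 must hold; in canonical form it is ((cnt <= 0 <-> (7/4)*cnt <= 4) or (cnt + (1/3)*x = -1 and cnt + x <= 7)) and z != 4.
Before skip: ((cnt <= 0 <-> (7/4)*cnt <= 4) or (cnt + (1/3)*x = -1 and cnt + x <= 7)) and z != 4
Before skip: ((cnt <= 0 <-> (7/4)*cnt <= 4) or (cnt + (1/3)*x = -1 and cnt + x <= 7)) and z != 4
Before s := 3*x - s - 3: ((cnt <= 0 <-> (7/4)*cnt <= 4) or (cnt + (1/3)*x = -1 and cnt + x <= 7)) and z != 4
The weakest precondition is ((cnt <= 0 <-> (7/4)*cnt <= 4) or (cnt + (1/3)*x = -1 and cnt + x <= 7)) and z != 4.
Check whether z != 4 and cnt = 5 implies it.
Every state satisfying the precondition satisfies the weakest precondition: the implication holds.
Answer: valid


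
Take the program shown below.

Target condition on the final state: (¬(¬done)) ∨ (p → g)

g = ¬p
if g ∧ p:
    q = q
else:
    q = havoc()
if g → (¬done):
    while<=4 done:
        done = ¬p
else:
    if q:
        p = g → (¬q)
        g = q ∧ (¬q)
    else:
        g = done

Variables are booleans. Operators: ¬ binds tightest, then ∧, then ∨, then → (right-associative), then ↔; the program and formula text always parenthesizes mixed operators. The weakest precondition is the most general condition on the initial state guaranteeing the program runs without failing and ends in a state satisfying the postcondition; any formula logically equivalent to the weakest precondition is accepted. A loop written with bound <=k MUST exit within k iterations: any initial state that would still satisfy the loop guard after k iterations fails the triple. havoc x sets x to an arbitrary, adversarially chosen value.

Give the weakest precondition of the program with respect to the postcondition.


Working backward. After the program, the postcondition (¬(¬done)) ∨ (p → g) must hold; in canonical form it is done ∨ (p → g).
Then branch requires (done → (((¬p) → (((¬p) → (((¬p) → (p ∧ ((¬p) ∨ (p → g)))) ∧ (p → ((¬p) ∨ (p → g))))) ∧ (p → ((¬p) ∨ (p → g))))) ∧ (p → ((¬p) ∨ (p → g))))) ∧ ((¬done) → (done ∨ (p → g))); else branch requires (q → (done ∨ (¬(g → (¬q))))) ∧ ((¬q) → (done ∨ (p → done))).
Before the if: ((g → (¬done)) → ((done → (((¬p) → (((¬p) → (((¬p) → (p ∧ ((¬p) ∨ (p → g)))) ∧ (p → ((¬p) ∨ (p → g))))) ∧ (p → ((¬p) ∨ (p → g))))) ∧ (p → ((¬p) ∨ (p → g))))) ∧ ((¬done) → (done ∨ (p → g))))) ∧ ((¬(g → (¬done))) → ((q → (done ∨ (¬(g → (¬q))))) ∧ ((¬q) → (done ∨ (p → done)))))
Then branch requires ((g → (¬done)) → ((done → (((¬p) → (((¬p) → (((¬p) → (p ∧ ((¬p) ∨ (p → g)))) ∧ (p → ((¬p) ∨ (p → g))))) ∧ (p → ((¬p) ∨ (p → g))))) ∧ (p → ((¬p) ∨ (p → g))))) ∧ ((¬done) → (done ∨ (p → g))))) ∧ ((¬(g → (¬done))) → ((q → (done ∨ (¬(g → (¬q))))) ∧ ((¬q) → (done ∨ (p → done))))); else branch requires ((g → (¬done)) → ((done → (((¬p) → (((¬p) → (((¬p) → (p ∧ ((¬p) ∨ (p → g)))) ∧ (p → ((¬p) ∨ (p → g))))) ∧ (p → ((¬p) ∨ (p → g))))) ∧ (p → ((¬p) ∨ (p → g))))) ∧ ((¬done) → (done ∨ (p → g))))) ∧ ((¬(g → (¬done))) → (done ∨ g)) ∧ ((¬(g → (¬done))) → (done ∨ (p → done))).
Before the if: ((g ∧ p) → (((g → (¬done)) → ((done → (((¬p) → (((¬p) → (((¬p) → (p ∧ ((¬p) ∨ (p → g)))) ∧ (p → ((¬p) ∨ (p → g))))) ∧ (p → ((¬p) ∨ (p → g))))) ∧ (p → ((¬p) ∨ (p → g))))) ∧ ((¬done) → (done ∨ (p → g))))) ∧ ((¬(g → (¬done))) → ((q → (done ∨ (¬(g → (¬q))))) ∧ ((¬q) → (done ∨ (p → done))))))) ∧ ((¬(g ∧ p)) → (((g → (¬done)) → ((done → (((¬p) → (((¬p) → (((¬p) → (p ∧ ((¬p) ∨ (p → g)))) ∧ (p → ((¬p) ∨ (p → g))))) ∧ (p → ((¬p) ∨ (p → g))))) ∧ (p → ((¬p) ∨ (p → g))))) ∧ ((¬done) → (done ∨ (p → g))))) ∧ ((¬(g → (¬done))) → (done ∨ g)) ∧ ((¬(g → (¬done))) → (done ∨ (p → done)))))
Before g := ¬p: (((¬p) → (¬done)) → ((done → (((¬p) → (((¬p) → (((¬p) → (p ∧ ((¬p) ∨ (p → (¬p))))) ∧ (p → ((¬p) ∨ (p → (¬p)))))) ∧ (p → ((¬p) ∨ (p → (¬p)))))) ∧ (p → ((¬p) ∨ (p → (¬p)))))) ∧ ((¬done) → (done ∨ (p → (¬p)))))) ∧ ((¬((¬p) → (¬done))) → (done ∨ (¬p))) ∧ ((¬((¬p) → (¬done))) → (done ∨ (p → done)))
Answer: WP = (((¬p) → (¬done)) → ((done → (((¬p) → (((¬p) → (((¬p) → (p ∧ ((¬p) ∨ (p → (¬p))))) ∧ (p → ((¬p) ∨ (p → (¬p)))))) ∧ (p → ((¬p) ∨ (p → (¬p)))))) ∧ (p → ((¬p) ∨ (p → (¬p)))))) ∧ ((¬done) → (done ∨ (p → (¬p)))))) ∧ ((¬((¬p) → (¬done))) → (done ∨ (¬p))) ∧ ((¬((¬p) → (¬done))) → (done ∨ (p → done)))


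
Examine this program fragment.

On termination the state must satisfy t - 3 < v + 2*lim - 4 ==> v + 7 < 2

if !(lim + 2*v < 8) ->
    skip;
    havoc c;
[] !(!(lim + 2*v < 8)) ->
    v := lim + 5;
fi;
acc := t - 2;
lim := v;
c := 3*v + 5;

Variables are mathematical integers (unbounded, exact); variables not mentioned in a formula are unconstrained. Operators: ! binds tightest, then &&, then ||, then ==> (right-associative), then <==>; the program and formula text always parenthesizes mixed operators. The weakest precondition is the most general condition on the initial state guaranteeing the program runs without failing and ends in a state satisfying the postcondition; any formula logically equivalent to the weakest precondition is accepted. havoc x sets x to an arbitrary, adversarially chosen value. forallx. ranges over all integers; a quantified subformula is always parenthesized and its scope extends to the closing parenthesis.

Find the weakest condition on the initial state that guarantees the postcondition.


Working backward. After the program, the postcondition t - 3 < v + 2*lim - 4 ==> v + 7 < 2 must hold; in canonical form it is t < 2*lim + v - 1 ==> v < -5.
Before c := 3*v + 5: t < 2*lim + v - 1 ==> v < -5
Before lim := v: t < 3*v - 1 ==> v < -5
Before acc := t - 2: t < 3*v - 1 ==> v < -5
Then branch requires t < 3*v - 1 ==> v < -5; else branch requires t < 3*lim + 14 ==> lim < -10.
Before the if: ((!(lim + 2*v < 8)) ==> (t < 3*v - 1 ==> v < -5)) && (lim + 2*v < 8 ==> (t < 3*lim + 14 ==> lim < -10))
Answer: WP = ((!(lim + 2*v < 8)) ==> (t < 3*v - 1 ==> v < -5)) && (lim + 2*v < 8 ==> (t < 3*lim + 14 ==> lim < -10))


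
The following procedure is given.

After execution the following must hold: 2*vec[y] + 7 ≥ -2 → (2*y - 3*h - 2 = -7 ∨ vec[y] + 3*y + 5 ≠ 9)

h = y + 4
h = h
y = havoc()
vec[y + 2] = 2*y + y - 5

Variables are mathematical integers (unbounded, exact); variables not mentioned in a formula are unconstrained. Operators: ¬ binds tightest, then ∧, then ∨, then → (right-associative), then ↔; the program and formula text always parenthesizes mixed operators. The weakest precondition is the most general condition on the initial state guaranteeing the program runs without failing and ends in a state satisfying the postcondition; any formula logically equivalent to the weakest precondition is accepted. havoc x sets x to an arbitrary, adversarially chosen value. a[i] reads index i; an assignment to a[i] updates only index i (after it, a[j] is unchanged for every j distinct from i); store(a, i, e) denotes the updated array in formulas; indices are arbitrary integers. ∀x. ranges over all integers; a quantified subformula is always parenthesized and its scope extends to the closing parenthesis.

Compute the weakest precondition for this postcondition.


Working backward. After the program, the postcondition 2*vec[y] + 7 ≥ -2 → (2*y - 3*h - 2 = -7 ∨ vec[y] + 3*y + 5 ≠ 9) must hold; in canonical form it is 2*vec[y] ≥ -9 → (2*y = 3*h - 5 ∨ vec[y] + 3*y ≠ 4).
Before vec[y + 2] := 2*y + y - 5: 2*store(vec, y + 2, 3*y - 5)[y] ≥ -9 → (2*y = 3*h - 5 ∨ store(vec, y + 2, 3*y - 5)[y] + 3*y ≠ 4)
Before havoc y: ∀y_1. (2*store(vec, y_1 + 2, 3*y_1 - 5)[y_1] ≥ -9 → (2*y_1 = 3*h - 5 ∨ store(vec, y_1 + 2, 3*y_1 - 5)[y_1] + 3*y_1 ≠ 4))
Before h := h: ∀y_1. (2*store(vec, y_1 + 2, 3*y_1 - 5)[y_1] ≥ -9 → (2*y_1 = 3*h - 5 ∨ store(vec, y_1 + 2, 3*y_1 - 5)[y_1] + 3*y_1 ≠ 4))
Before h := y + 4: ∀y_1. (2*store(vec, y_1 + 2, 3*y_1 - 5)[y_1] ≥ -9 → (2*y_1 = 3*y + 7 ∨ store(vec, y_1 + 2, 3*y_1 - 5)[y_1] + 3*y_1 ≠ 4))
Answer: WP = ∀y_1. (2*store(vec, y_1 + 2, 3*y_1 - 5)[y_1] ≥ -9 → (2*y_1 = 3*y + 7 ∨ store(vec, y_1 + 2, 3*y_1 - 5)[y_1] + 3*y_1 ≠ 4))


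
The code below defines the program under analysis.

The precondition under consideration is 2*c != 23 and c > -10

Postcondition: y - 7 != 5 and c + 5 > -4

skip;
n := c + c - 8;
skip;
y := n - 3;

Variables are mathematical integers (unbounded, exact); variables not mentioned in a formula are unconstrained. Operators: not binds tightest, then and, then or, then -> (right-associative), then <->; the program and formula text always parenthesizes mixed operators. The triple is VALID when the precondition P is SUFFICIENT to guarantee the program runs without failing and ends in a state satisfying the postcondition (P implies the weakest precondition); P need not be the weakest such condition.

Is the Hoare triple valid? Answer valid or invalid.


Working backward. After the program, the postcondition y - 7 != 5 and c + 5 > -4 must hold; in canonical form it is y != 12 and c > -9.
Before y := n - 3: n != 15 and c > -9
Before skip: n != 15 and c > -9
Before n := c + c - 8: 2*c != 23 and c > -9
Before skip: 2*c != 23 and c > -9
The weakest precondition is 2*c != 23 and c > -9.
Check whether 2*c != 23 and c > -10 implies it.
Countermodel: at the initial state c = -9, the precondition holds but the weakest precondition fails.
Answer: invalid


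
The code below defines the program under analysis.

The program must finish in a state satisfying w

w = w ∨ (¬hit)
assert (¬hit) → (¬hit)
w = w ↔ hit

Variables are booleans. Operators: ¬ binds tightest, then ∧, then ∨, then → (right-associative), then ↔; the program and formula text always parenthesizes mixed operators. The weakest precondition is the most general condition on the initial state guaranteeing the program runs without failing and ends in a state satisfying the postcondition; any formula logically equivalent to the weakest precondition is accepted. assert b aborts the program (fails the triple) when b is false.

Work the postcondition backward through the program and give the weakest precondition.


Working backward. After the program, w must hold.
Before w := w ↔ hit: w ↔ hit
Before assert (¬hit) → (¬hit): w ↔ hit
Before w := w ∨ (¬hit): (w ∨ (¬hit)) ↔ hit
Answer: WP = (w ∨ (¬hit)) ↔ hit


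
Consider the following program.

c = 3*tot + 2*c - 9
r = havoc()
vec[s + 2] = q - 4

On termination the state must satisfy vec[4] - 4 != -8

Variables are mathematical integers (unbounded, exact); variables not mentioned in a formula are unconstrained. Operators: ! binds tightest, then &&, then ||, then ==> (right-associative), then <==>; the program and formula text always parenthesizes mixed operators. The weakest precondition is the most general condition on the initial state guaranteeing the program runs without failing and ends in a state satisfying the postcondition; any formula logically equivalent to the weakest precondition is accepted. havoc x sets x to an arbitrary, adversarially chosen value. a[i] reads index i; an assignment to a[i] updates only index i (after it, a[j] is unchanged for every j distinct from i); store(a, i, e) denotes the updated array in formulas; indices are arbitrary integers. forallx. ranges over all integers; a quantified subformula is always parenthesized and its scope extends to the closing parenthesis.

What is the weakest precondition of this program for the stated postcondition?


Working backward. After the program, the postcondition vec[4] - 4 != -8 must hold; in canonical form it is vec[4] != -4.
Before vec[s + 2] := q - 4: store(vec, s + 2, q - 4)[4] != -4
Before havoc r: store(vec, s + 2, q - 4)[4] != -4
Before c := 3*tot + 2*c - 9: store(vec, s + 2, q - 4)[4] != -4
Answer: WP = store(vec, s + 2, q - 4)[4] != -4


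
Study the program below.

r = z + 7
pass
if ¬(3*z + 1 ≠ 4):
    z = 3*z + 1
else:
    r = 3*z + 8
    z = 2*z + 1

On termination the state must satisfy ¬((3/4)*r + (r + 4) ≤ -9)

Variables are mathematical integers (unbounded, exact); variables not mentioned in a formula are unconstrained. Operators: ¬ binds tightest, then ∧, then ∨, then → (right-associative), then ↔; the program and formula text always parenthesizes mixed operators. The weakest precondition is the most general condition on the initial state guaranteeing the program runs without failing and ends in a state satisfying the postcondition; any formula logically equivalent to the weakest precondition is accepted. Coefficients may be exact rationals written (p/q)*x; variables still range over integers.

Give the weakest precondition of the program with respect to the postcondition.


Working backward. After the program, the postcondition ¬((3/4)*r + (r + 4) ≤ -9) must hold; in canonical form it is ¬((7/4)*r ≤ -13).
Then branch requires ¬((7/4)*r ≤ -13); else branch requires ¬((21/4)*z ≤ -27).
Before the if: ((¬(3*z ≠ 3)) → (¬((7/4)*r ≤ -13))) ∧ (3*z ≠ 3 → (¬((21/4)*z ≤ -27)))
Before skip: ((¬(3*z ≠ 3)) → (¬((7/4)*r ≤ -13))) ∧ (3*z ≠ 3 → (¬((21/4)*z ≤ -27)))
Before r := z + 7: ((¬(3*z ≠ 3)) → (¬((7/4)*z ≤ -101/4))) ∧ (3*z ≠ 3 → (¬((21/4)*z ≤ -27)))
Answer: WP = ((¬(3*z ≠ 3)) → (¬((7/4)*z ≤ -101/4))) ∧ (3*z ≠ 3 → (¬((21/4)*z ≤ -27)))


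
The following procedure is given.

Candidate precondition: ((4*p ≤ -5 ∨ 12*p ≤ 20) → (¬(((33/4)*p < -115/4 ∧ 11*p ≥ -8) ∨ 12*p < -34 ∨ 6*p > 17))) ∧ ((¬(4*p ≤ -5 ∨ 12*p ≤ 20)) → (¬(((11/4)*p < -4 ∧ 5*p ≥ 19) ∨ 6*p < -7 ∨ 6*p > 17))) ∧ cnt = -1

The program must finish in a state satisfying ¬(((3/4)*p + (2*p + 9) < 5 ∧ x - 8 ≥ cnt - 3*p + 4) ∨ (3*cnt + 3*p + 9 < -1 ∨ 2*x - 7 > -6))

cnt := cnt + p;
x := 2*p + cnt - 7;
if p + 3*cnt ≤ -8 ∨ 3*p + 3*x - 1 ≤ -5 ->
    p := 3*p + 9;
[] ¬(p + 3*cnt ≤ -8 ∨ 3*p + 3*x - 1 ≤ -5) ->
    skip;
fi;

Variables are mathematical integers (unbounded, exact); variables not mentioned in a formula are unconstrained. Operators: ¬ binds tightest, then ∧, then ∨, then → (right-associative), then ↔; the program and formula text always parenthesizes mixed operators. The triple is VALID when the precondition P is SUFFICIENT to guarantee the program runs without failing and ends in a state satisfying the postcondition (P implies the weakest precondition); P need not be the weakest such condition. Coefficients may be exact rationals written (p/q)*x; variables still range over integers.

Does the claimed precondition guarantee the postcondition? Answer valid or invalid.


Working backward. After the program, the postcondition ¬(((3/4)*p + (2*p + 9) < 5 ∧ x - 8 ≥ cnt - 3*p + 4) ∨ (3*cnt + 3*p + 9 < -1 ∨ 2*x - 7 > -6)) must hold; in canonical form it is ¬(((11/4)*p < -4 ∧ 3*p + x ≥ cnt + 12) ∨ 3*cnt + 3*p < -10 ∨ 2*x > 1).
Then branch requires ¬(((33/4)*p < -115/4 ∧ 9*p + x ≥ cnt - 15) ∨ 3*cnt + 9*p < -37 ∨ 2*x > 1); else branch requires ¬(((11/4)*p < -4 ∧ 3*p + x ≥ cnt + 12) ∨ 3*cnt + 3*p < -10 ∨ 2*x > 1).
Before the if: ((3*cnt + p ≤ -8 ∨ 3*p + 3*x ≤ -4) → (¬(((33/4)*p < -115/4 ∧ 9*p + x ≥ cnt - 15) ∨ 3*cnt + 9*p < -37 ∨ 2*x > 1))) ∧ ((¬(3*cnt + p ≤ -8 ∨ 3*p + 3*x ≤ -4)) → (¬(((11/4)*p < -4 ∧ 3*p + x ≥ cnt + 12) ∨ 3*cnt + 3*p < -10 ∨ 2*x > 1)))
Before x := 2*p + cnt - 7: ((3*cnt + p ≤ -8 ∨ 3*cnt + 9*p ≤ 17) → (¬(((33/4)*p < -115/4 ∧ 11*p ≥ -8) ∨ 3*cnt + 9*p < -37 ∨ 2*cnt + 4*p > 15))) ∧ ((¬(3*cnt + p ≤ -8 ∨ 3*cnt + 9*p ≤ 17)) → (¬(((11/4)*p < -4 ∧ 5*p ≥ 19) ∨ 3*cnt + 3*p < -10 ∨ 2*cnt + 4*p > 15)))
Before cnt := cnt + p: ((3*cnt + 4*p ≤ -8 ∨ 3*cnt + 12*p ≤ 17) → (¬(((33/4)*p < -115/4 ∧ 11*p ≥ -8) ∨ 3*cnt + 12*p < -37 ∨ 2*cnt + 6*p > 15))) ∧ ((¬(3*cnt + 4*p ≤ -8 ∨ 3*cnt + 12*p ≤ 17)) → (¬(((11/4)*p < -4 ∧ 5*p ≥ 19) ∨ 3*cnt + 6*p < -10 ∨ 2*cnt + 6*p > 15)))
The weakest precondition is ((3*cnt + 4*p ≤ -8 ∨ 3*cnt + 12*p ≤ 17) → (¬(((33/4)*p < -115/4 ∧ 11*p ≥ -8) ∨ 3*cnt + 12*p < -37 ∨ 2*cnt + 6*p > 15))) ∧ ((¬(3*cnt + 4*p ≤ -8 ∨ 3*cnt + 12*p ≤ 17)) → (¬(((11/4)*p < -4 ∧ 5*p ≥ 19) ∨ 3*cnt + 6*p < -10 ∨ 2*cnt + 6*p > 15))).
Check whether ((4*p ≤ -5 ∨ 12*p ≤ 20) → (¬(((33/4)*p < -115/4 ∧ 11*p ≥ -8) ∨ 12*p < -34 ∨ 6*p > 17))) ∧ ((¬(4*p ≤ -5 ∨ 12*p ≤ 20)) → (¬(((11/4)*p < -4 ∧ 5*p ≥ 19) ∨ 6*p < -7 ∨ 6*p > 17))) ∧ cnt = -1 implies it.
Every state satisfying the precondition satisfies the weakest precondition: the implication holds.
Answer: valid


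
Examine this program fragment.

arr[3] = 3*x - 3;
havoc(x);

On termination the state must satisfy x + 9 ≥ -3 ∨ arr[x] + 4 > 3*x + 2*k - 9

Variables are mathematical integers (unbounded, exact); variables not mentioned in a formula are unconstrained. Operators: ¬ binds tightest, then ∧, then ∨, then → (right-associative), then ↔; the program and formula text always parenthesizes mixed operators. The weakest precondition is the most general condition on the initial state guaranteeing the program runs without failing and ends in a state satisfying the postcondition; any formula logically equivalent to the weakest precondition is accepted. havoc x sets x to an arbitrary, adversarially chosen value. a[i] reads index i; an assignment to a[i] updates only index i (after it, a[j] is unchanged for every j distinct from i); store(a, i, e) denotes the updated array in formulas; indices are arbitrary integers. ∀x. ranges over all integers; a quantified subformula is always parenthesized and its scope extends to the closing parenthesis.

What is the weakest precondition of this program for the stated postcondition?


Working backward. After the program, the postcondition x + 9 ≥ -3 ∨ arr[x] + 4 > 3*x + 2*k - 9 must hold; in canonical form it is x ≥ -12 ∨ arr[x] > 2*k + 3*x - 13.
Before havoc x: ∀x_1. (x_1 ≥ -12 ∨ arr[x_1] > 2*k + 3*x_1 - 13)
Before arr[3] := 3*x - 3: ∀x_1. (x_1 ≥ -12 ∨ store(arr, 3, 3*x - 3)[x_1] > 2*k + 3*x_1 - 13)
Answer: WP = ∀x_1. (x_1 ≥ -12 ∨ store(arr, 3, 3*x - 3)[x_1] > 2*k + 3*x_1 - 13)


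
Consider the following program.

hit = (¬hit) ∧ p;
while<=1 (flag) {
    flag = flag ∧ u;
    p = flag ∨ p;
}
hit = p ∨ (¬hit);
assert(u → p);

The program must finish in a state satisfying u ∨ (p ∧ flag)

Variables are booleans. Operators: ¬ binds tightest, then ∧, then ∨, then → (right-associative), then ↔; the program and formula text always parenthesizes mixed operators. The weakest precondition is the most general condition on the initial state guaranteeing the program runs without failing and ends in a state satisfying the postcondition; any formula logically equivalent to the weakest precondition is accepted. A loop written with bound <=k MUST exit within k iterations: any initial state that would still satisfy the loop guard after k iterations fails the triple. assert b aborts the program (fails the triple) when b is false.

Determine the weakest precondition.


Working backward. After the program, u ∨ (p ∧ flag) must hold.
Before assert u → p: (u → p) ∧ (u ∨ (p ∧ flag))
Before hit := p ∨ (¬hit): (u → p) ∧ (u ∨ (p ∧ flag))
Before the loop (bound <=1), unroll the exhaustion recursion (WP_0 = exit-now case; WP_j = one more guarded iteration, up to j = 1):
  WP_0: (¬flag) ∧ (u → p) ∧ (u ∨ (p ∧ flag))
  WP_1: (flag → ((¬(flag ∧ u)) ∧ (u → ((flag ∧ u) ∨ p)) ∧ (u ∨ (((flag ∧ u) ∨ p) ∧ flag ∧ u)))) ∧ ((¬flag) → ((u → p) ∧ (u ∨ (p ∧ flag))))
So before the loop: (flag → ((¬(flag ∧ u)) ∧ (u → ((flag ∧ u) ∨ p)) ∧ (u ∨ (((flag ∧ u) ∨ p) ∧ flag ∧ u)))) ∧ ((¬flag) → ((u → p) ∧ (u ∨ (p ∧ flag))))
Before hit := (¬hit) ∧ p: (flag → ((¬(flag ∧ u)) ∧ (u → ((flag ∧ u) ∨ p)) ∧ (u ∨ (((flag ∧ u) ∨ p) ∧ flag ∧ u)))) ∧ ((¬flag) → ((u → p) ∧ (u ∨ (p ∧ flag))))
Answer: WP = (flag → ((¬(flag ∧ u)) ∧ (u → ((flag ∧ u) ∨ p)) ∧ (u ∨ (((flag ∧ u) ∨ p) ∧ flag ∧ u)))) ∧ ((¬flag) → ((u → p) ∧ (u ∨ (p ∧ flag))))


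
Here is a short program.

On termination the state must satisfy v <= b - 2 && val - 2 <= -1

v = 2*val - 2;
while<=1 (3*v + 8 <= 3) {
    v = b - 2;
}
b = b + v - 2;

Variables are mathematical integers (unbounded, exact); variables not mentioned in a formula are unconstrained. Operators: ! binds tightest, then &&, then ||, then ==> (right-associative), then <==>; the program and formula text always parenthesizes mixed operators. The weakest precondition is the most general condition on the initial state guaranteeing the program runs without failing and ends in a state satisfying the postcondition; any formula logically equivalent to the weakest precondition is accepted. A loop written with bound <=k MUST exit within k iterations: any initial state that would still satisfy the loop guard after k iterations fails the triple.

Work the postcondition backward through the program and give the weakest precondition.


Working backward. After the program, the postcondition v <= b - 2 && val - 2 <= -1 must hold; in canonical form it is v <= b - 2 && val <= 1.
Before b := b + v - 2: b >= 4 && val <= 1
Before the loop (bound <=1), unroll the exhaustion recursion (WP_0 = exit-now case; WP_j = one more guarded iteration, up to j = 1):
  WP_0: (!(3*v <= -5)) && b >= 4 && val <= 1
  WP_1: (3*v <= -5 ==> ((!(3*b <= 1)) && b >= 4 && val <= 1)) && ((!(3*v <= -5)) ==> (b >= 4 && val <= 1))
So before the loop: (3*v <= -5 ==> ((!(3*b <= 1)) && b >= 4 && val <= 1)) && ((!(3*v <= -5)) ==> (b >= 4 && val <= 1))
Before v := 2*val - 2: (6*val <= 1 ==> ((!(3*b <= 1)) && b >= 4 && val <= 1)) && ((!(6*val <= 1)) ==> (b >= 4 && val <= 1))
Answer: WP = (6*val <= 1 ==> ((!(3*b <= 1)) && b >= 4 && val <= 1)) && ((!(6*val <= 1)) ==> (b >= 4 && val <= 1))
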